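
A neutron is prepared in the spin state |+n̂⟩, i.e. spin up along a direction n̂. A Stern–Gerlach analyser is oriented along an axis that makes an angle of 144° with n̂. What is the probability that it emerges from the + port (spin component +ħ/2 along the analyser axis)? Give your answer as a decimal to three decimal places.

0.095

For spin-½, the probability of finding spin-up along an axis at angle θ to the initial spin direction is cos²(θ/2); spin-down is sin²(θ/2).
θ = 144°, so P = cos²(72°) ≈ 0.095.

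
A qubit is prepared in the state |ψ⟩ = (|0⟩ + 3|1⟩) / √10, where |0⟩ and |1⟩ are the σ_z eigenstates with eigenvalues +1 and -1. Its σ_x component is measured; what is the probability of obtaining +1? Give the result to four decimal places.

|+x⟩ = (|0⟩ + |1⟩)/√2, so ⟨+x|ψ⟩ = (4) / (√2·√10).
P = |4|² / 20 = 16/20.

0.8000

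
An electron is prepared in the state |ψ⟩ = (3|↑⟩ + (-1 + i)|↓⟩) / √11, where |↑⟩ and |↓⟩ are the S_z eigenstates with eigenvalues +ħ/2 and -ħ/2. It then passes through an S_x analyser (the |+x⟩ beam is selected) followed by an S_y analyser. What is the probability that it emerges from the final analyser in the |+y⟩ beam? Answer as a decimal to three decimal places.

0.114

First analyser (S_x): P(|+x⟩) = |⟨+x|ψ⟩|² = 5/22.
After stage 1 the state is |+x⟩; P(|+y⟩) = |⟨+y|+x⟩|² = 1/2.
Joint probability = 5/22 × 1/2 = 0.114.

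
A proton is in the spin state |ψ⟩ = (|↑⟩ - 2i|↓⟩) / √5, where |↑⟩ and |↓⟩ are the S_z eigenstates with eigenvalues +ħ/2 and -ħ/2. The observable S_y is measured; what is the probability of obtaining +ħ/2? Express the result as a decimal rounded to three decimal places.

|+y⟩ = (|↑⟩ + i|↓⟩)/√2, so ⟨+y|ψ⟩ = (-1) / (√2·√5).
P = |-1|² / 10 = 1/10.

0.100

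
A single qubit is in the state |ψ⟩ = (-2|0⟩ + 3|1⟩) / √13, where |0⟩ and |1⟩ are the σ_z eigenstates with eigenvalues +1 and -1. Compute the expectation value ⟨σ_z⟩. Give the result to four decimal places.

-0.3846

⟨σ_z⟩ = |a|² - |b|² divided by |a|²+|b|², with a, b the |0⟩, |1⟩ amplitudes.
= (4 - 9)/13 = -5/13.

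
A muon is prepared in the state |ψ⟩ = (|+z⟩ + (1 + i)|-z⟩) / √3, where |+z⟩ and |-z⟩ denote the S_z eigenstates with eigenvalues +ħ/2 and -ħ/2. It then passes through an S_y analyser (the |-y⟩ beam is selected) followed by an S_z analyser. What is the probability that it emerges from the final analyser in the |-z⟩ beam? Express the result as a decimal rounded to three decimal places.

0.083

First analyser (S_y): P(|-y⟩) = |⟨-y|ψ⟩|² = 1/6.
After stage 1 the state is |-y⟩; P(|-z⟩) = |⟨-z|-y⟩|² = 1/2.
Joint probability = 1/6 × 1/2 = 0.083.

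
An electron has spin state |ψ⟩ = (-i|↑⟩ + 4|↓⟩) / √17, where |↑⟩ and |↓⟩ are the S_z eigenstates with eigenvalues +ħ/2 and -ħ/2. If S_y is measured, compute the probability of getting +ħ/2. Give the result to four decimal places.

0.7353

|+y⟩ = (|↑⟩ + i|↓⟩)/√2, so ⟨+y|ψ⟩ = (-5i) / (√2·√17).
P = |-5i|² / 34 = 25/34.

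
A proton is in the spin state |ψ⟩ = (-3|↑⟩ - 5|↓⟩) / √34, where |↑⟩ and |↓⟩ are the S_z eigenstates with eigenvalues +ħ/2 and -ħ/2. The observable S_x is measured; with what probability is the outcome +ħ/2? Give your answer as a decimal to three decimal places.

|+x⟩ = (|↑⟩ + |↓⟩)/√2, so ⟨+x|ψ⟩ = (-8) / (√2·√34).
P = |-8|² / 68 = 64/68.

0.941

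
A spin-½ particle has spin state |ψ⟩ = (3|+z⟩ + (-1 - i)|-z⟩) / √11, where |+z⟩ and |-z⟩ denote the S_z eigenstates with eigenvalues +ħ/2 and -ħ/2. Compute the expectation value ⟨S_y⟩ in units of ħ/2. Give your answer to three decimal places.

-0.545

⟨σ_y⟩ = 2 Im(a* b)/(|a|²+|b|²) with a = 3, b = (-1 - i).
a* b = (-3 - 3i), so ⟨σ_y⟩ = -6/11.
⟨S_y⟩ = (ħ/2)·⟨σ_y⟩.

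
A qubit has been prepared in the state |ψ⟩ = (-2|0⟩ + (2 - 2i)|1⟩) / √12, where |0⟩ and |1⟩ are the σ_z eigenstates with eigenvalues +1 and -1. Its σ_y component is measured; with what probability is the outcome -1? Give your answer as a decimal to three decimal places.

|-y⟩ = (|0⟩ - i|1⟩)/√2, so ⟨-y|ψ⟩ = (2i) / (√2·√12).
P = |2i|² / 24 = 4/24.

0.167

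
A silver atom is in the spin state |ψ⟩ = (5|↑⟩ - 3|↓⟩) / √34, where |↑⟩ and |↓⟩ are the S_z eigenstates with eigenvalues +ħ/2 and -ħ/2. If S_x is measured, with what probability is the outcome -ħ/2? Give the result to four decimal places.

|-x⟩ = (|↑⟩ - |↓⟩)/√2, so ⟨-x|ψ⟩ = (8) / (√2·√34).
P = |8|² / 68 = 64/68.

0.9412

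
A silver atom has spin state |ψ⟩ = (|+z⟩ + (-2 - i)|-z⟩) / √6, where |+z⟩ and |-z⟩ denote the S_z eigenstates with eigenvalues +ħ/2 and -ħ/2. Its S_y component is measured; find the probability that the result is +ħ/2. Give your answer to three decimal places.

0.333

|+y⟩ = (|+z⟩ + i|-z⟩)/√2, so ⟨+y|ψ⟩ = (2i) / (√2·√6).
P = |2i|² / 12 = 4/12.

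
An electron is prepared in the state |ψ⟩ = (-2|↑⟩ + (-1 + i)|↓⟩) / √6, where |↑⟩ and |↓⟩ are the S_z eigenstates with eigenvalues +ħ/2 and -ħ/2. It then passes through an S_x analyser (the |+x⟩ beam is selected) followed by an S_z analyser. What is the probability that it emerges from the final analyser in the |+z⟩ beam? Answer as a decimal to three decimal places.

0.417

First analyser (S_x): P(|+x⟩) = |⟨+x|ψ⟩|² = 10/12.
After stage 1 the state is |+x⟩; P(|+z⟩) = |⟨+z|+x⟩|² = 1/2.
Joint probability = 10/12 × 1/2 = 0.417.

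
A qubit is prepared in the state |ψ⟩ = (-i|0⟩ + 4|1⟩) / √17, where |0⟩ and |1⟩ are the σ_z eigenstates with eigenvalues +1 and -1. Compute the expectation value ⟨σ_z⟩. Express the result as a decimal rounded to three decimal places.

⟨σ_z⟩ = |a|² - |b|² divided by |a|²+|b|², with a, b the |0⟩, |1⟩ amplitudes.
= (1 - 16)/17 = -15/17.

-0.882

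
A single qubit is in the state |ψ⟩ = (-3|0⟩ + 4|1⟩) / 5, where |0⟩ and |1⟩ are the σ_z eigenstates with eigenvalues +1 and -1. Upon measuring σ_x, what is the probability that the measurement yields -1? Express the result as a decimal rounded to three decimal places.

|-x⟩ = (|0⟩ - |1⟩)/√2, so ⟨-x|ψ⟩ = (-7) / (√2·5).
P = |-7|² / 50 = 49/50.

0.980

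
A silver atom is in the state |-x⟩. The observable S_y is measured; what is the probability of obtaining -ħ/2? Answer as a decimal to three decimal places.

0.500

In the S_z basis, |-x⟩ = (|+z⟩ - |-z⟩)/√2 and |-y⟩ = (|+z⟩ - i|-z⟩)/√2.
|⟨-y|-x⟩|² = 1/2.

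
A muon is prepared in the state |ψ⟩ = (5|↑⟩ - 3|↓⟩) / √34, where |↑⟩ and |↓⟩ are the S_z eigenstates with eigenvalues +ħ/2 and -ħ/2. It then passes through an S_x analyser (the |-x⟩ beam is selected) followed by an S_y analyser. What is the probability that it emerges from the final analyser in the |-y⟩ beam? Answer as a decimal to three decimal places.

First analyser (S_x): P(|-x⟩) = |⟨-x|ψ⟩|² = 64/68.
After stage 1 the state is |-x⟩; P(|-y⟩) = |⟨-y|-x⟩|² = 1/2.
Joint probability = 64/68 × 1/2 = 0.471.

0.471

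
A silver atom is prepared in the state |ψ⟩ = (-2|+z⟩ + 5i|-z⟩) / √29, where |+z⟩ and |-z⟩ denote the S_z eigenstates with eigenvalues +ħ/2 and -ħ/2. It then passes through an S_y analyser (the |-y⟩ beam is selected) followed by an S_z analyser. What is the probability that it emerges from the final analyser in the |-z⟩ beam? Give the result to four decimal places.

First analyser (S_y): P(|-y⟩) = |⟨-y|ψ⟩|² = 49/58.
After stage 1 the state is |-y⟩; P(|-z⟩) = |⟨-z|-y⟩|² = 1/2.
Joint probability = 49/58 × 1/2 = 0.4224.

0.4224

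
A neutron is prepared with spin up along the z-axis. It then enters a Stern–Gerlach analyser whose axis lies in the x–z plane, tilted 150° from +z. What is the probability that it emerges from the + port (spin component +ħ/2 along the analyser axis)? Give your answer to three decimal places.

For spin-½, the probability of finding spin-up along an axis at angle θ to the initial spin direction is cos²(θ/2); spin-down is sin²(θ/2).
θ = 150°, so P = cos²(75°) ≈ 0.067.

0.067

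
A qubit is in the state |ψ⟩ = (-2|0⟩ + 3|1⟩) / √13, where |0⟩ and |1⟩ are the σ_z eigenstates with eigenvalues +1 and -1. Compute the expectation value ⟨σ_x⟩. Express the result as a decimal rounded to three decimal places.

-0.923

⟨σ_x⟩ = 2 Re(a* b)/(|a|²+|b|²) with a = -2, b = 3.
a* b = -6, so ⟨σ_x⟩ = -12/13.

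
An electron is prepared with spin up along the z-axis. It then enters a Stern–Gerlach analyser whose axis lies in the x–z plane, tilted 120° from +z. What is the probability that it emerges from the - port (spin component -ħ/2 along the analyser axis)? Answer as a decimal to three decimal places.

For spin-½, the probability of finding spin-up along an axis at angle θ to the initial spin direction is cos²(θ/2); spin-down is sin²(θ/2).
θ = 120°, so P = sin²(60°) ≈ 0.750.

0.750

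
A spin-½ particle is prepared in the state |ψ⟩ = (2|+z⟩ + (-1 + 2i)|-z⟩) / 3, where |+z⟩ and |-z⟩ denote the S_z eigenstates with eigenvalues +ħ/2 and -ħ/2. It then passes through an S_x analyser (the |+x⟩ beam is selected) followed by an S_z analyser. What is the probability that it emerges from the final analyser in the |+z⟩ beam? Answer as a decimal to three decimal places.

0.139

First analyser (S_x): P(|+x⟩) = |⟨+x|ψ⟩|² = 5/18.
After stage 1 the state is |+x⟩; P(|+z⟩) = |⟨+z|+x⟩|² = 1/2.
Joint probability = 5/18 × 1/2 = 0.139.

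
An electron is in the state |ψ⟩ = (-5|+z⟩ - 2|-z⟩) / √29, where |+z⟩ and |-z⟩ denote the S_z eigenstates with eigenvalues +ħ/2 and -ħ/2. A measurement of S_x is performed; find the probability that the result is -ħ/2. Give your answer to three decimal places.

0.155

|-x⟩ = (|+z⟩ - |-z⟩)/√2, so ⟨-x|ψ⟩ = (-3) / (√2·√29).
P = |-3|² / 58 = 9/58.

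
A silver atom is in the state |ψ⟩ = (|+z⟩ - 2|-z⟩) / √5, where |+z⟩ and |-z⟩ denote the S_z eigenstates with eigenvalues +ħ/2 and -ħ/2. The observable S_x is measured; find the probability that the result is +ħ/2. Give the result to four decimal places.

|+x⟩ = (|+z⟩ + |-z⟩)/√2, so ⟨+x|ψ⟩ = (-1) / (√2·√5).
P = |-1|² / 10 = 1/10.

0.1000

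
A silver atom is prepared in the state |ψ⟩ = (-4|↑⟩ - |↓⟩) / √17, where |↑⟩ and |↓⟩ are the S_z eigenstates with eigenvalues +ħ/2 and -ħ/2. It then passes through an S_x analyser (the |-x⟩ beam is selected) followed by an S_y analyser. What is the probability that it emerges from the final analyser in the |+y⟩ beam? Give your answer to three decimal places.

0.132

First analyser (S_x): P(|-x⟩) = |⟨-x|ψ⟩|² = 9/34.
After stage 1 the state is |-x⟩; P(|+y⟩) = |⟨+y|-x⟩|² = 1/2.
Joint probability = 9/34 × 1/2 = 0.132.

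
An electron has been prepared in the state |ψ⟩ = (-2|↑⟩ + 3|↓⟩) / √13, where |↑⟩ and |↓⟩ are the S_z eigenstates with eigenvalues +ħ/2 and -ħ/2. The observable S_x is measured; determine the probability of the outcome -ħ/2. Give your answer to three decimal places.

0.962

|-x⟩ = (|↑⟩ - |↓⟩)/√2, so ⟨-x|ψ⟩ = (-5) / (√2·√13).
P = |-5|² / 26 = 25/26.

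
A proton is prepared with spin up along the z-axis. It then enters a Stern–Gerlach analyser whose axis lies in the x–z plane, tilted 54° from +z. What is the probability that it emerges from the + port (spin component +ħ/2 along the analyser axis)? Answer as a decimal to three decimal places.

0.794

For spin-½, the probability of finding spin-up along an axis at angle θ to the initial spin direction is cos²(θ/2); spin-down is sin²(θ/2).
θ = 54°, so P = cos²(27°) ≈ 0.794.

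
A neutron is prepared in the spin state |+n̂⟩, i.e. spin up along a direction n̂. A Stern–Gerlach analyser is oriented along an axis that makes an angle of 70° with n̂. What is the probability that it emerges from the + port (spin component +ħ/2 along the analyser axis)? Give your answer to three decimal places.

For spin-½, the probability of finding spin-up along an axis at angle θ to the initial spin direction is cos²(θ/2); spin-down is sin²(θ/2).
θ = 70°, so P = cos²(35°) ≈ 0.671.

0.671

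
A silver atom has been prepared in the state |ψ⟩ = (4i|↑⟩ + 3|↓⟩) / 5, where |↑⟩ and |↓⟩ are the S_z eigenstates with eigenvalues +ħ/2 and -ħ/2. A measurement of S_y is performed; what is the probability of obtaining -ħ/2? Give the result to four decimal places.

0.9800

|-y⟩ = (|↑⟩ - i|↓⟩)/√2, so ⟨-y|ψ⟩ = (7i) / (√2·5).
P = |7i|² / 50 = 49/50.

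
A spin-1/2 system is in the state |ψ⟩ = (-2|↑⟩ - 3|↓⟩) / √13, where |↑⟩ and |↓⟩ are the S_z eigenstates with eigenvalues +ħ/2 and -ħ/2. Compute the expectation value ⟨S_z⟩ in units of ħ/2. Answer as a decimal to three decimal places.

⟨σ_z⟩ = |a|² - |b|² divided by |a|²+|b|², with a, b the |↑⟩, |↓⟩ amplitudes.
= (4 - 9)/13 = -5/13.
⟨S_z⟩ = (ħ/2)·⟨σ_z⟩.

-0.385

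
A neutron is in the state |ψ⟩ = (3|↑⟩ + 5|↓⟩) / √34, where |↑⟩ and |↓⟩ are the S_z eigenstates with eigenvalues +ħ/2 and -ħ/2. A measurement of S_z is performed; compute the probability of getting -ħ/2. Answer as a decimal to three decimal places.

0.735

The -ħ/2 outcome corresponds to |↓⟩. Its amplitude in |ψ⟩ is 5/√34.
P = |5|² / 34 = 25/34.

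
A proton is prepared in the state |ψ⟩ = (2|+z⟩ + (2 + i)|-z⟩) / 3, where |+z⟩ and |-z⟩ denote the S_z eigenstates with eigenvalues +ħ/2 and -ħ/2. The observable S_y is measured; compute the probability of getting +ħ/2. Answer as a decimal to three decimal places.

|+y⟩ = (|+z⟩ + i|-z⟩)/√2, so ⟨+y|ψ⟩ = (3 - 2i) / (√2·3).
P = |3 - 2i|² / 18 = 13/18.

0.722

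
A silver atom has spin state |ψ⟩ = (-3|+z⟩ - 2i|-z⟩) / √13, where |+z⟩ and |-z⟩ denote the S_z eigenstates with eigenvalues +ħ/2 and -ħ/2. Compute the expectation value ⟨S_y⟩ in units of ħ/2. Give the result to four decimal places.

⟨σ_y⟩ = 2 Im(a* b)/(|a|²+|b|²) with a = -3, b = -2i.
a* b = 6i, so ⟨σ_y⟩ = 12/13.
⟨S_y⟩ = (ħ/2)·⟨σ_y⟩.

0.9231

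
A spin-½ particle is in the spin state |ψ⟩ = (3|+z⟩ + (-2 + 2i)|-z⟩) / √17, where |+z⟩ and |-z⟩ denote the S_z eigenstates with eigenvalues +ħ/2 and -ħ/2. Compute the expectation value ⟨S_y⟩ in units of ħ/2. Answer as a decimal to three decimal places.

⟨σ_y⟩ = 2 Im(a* b)/(|a|²+|b|²) with a = 3, b = (-2 + 2i).
a* b = (-6 + 6i), so ⟨σ_y⟩ = 12/17.
⟨S_y⟩ = (ħ/2)·⟨σ_y⟩.

0.706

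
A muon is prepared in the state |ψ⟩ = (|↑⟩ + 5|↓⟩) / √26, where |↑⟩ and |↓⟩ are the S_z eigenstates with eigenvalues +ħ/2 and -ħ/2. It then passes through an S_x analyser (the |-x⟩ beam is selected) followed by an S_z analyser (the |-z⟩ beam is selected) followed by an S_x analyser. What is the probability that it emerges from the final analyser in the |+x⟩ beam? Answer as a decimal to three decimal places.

First analyser (S_x): P(|-x⟩) = |⟨-x|ψ⟩|² = 16/52.
After stage 1 the state is |-x⟩; P(|-z⟩) = |⟨-z|-x⟩|² = 1/2.
After stage 2 the state is |-z⟩; P(|+x⟩) = |⟨+x|-z⟩|² = 1/2.
Joint probability = 16/52 × 1/2 × 1/2 = 0.077.

0.077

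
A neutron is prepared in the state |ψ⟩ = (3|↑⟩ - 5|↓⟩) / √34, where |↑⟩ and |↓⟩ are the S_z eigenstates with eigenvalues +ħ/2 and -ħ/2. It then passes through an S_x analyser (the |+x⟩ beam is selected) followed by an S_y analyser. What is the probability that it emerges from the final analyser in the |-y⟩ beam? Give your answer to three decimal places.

First analyser (S_x): P(|+x⟩) = |⟨+x|ψ⟩|² = 4/68.
After stage 1 the state is |+x⟩; P(|-y⟩) = |⟨-y|+x⟩|² = 1/2.
Joint probability = 4/68 × 1/2 = 0.029.

0.029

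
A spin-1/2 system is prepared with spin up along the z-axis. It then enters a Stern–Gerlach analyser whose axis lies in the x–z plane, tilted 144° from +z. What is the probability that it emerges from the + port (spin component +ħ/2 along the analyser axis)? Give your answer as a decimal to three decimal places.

For spin-½, the probability of finding spin-up along an axis at angle θ to the initial spin direction is cos²(θ/2); spin-down is sin²(θ/2).
θ = 144°, so P = cos²(72°) ≈ 0.095.

0.095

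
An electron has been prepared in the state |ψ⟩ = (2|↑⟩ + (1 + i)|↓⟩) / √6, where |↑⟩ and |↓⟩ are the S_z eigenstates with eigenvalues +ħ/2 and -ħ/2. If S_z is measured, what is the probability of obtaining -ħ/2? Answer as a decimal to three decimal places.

0.333

The -ħ/2 outcome corresponds to |↓⟩. Its amplitude in |ψ⟩ is (1 + i)/√6.
P = |1 + i|² / 6 = 2/6.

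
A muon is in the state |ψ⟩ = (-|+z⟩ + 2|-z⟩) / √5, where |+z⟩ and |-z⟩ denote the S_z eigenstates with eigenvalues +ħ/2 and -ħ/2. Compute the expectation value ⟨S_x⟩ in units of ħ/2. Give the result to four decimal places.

⟨σ_x⟩ = 2 Re(a* b)/(|a|²+|b|²) with a = -1, b = 2.
a* b = -2, so ⟨σ_x⟩ = -4/5.
⟨S_x⟩ = (ħ/2)·⟨σ_x⟩.

-0.8000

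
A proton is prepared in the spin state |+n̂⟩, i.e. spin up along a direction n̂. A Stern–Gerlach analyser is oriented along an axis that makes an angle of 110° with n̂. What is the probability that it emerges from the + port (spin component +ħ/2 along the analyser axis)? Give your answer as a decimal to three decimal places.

0.329

For spin-½, the probability of finding spin-up along an axis at angle θ to the initial spin direction is cos²(θ/2); spin-down is sin²(θ/2).
θ = 110°, so P = cos²(55°) ≈ 0.329.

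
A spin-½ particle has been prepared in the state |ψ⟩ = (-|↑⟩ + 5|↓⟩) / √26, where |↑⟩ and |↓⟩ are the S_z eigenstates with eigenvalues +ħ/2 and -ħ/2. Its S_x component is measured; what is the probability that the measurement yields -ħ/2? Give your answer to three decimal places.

|-x⟩ = (|↑⟩ - |↓⟩)/√2, so ⟨-x|ψ⟩ = (-6) / (√2·√26).
P = |-6|² / 52 = 36/52.

0.692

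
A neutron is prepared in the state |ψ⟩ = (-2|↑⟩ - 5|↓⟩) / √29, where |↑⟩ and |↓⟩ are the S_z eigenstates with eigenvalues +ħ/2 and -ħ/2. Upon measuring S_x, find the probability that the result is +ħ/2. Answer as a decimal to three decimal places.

|+x⟩ = (|↑⟩ + |↓⟩)/√2, so ⟨+x|ψ⟩ = (-7) / (√2·√29).
P = |-7|² / 58 = 49/58.

0.845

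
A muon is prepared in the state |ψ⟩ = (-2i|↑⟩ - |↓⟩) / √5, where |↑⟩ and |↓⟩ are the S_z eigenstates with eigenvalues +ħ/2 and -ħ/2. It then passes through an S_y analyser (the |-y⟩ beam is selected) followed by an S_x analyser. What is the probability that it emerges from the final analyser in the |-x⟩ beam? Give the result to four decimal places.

0.4500

First analyser (S_y): P(|-y⟩) = |⟨-y|ψ⟩|² = 9/10.
After stage 1 the state is |-y⟩; P(|-x⟩) = |⟨-x|-y⟩|² = 1/2.
Joint probability = 9/10 × 1/2 = 0.4500.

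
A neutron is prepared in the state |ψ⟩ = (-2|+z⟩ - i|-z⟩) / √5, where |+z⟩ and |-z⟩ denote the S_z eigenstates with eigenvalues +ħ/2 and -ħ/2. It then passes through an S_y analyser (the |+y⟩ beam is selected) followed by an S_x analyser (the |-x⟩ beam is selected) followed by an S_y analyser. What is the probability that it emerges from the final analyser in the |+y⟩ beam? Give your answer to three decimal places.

0.225

First analyser (S_y): P(|+y⟩) = |⟨+y|ψ⟩|² = 9/10.
After stage 1 the state is |+y⟩; P(|-x⟩) = |⟨-x|+y⟩|² = 1/2.
After stage 2 the state is |-x⟩; P(|+y⟩) = |⟨+y|-x⟩|² = 1/2.
Joint probability = 9/10 × 1/2 × 1/2 = 0.225.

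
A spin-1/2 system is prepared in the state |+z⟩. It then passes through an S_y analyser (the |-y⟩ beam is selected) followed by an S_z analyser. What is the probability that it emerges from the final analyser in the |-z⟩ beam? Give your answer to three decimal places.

0.250

First analyser (S_y): from |+z⟩, P(|-y⟩) = 1/2.
After stage 1 the state is |-y⟩; P(|-z⟩) = |⟨-z|-y⟩|² = 1/2.
Joint probability = 1/2 × 1/2 = 0.250.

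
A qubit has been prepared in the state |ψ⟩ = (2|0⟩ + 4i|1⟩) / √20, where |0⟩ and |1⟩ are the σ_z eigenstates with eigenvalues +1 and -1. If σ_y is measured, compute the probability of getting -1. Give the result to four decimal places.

0.1000

|-y⟩ = (|0⟩ - i|1⟩)/√2, so ⟨-y|ψ⟩ = (-2) / (√2·√20).
P = |-2|² / 40 = 4/40.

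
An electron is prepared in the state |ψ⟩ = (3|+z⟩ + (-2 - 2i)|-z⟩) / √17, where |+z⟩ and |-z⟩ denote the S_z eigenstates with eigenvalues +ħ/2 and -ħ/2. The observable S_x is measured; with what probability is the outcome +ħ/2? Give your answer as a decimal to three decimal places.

|+x⟩ = (|+z⟩ + |-z⟩)/√2, so ⟨+x|ψ⟩ = (1 - 2i) / (√2·√17).
P = |1 - 2i|² / 34 = 5/34.

0.147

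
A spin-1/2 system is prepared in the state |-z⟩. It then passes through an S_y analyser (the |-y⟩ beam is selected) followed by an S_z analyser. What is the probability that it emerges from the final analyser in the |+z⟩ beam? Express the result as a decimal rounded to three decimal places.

First analyser (S_y): from |-z⟩, P(|-y⟩) = 1/2.
After stage 1 the state is |-y⟩; P(|+z⟩) = |⟨+z|-y⟩|² = 1/2.
Joint probability = 1/2 × 1/2 = 0.250.

0.250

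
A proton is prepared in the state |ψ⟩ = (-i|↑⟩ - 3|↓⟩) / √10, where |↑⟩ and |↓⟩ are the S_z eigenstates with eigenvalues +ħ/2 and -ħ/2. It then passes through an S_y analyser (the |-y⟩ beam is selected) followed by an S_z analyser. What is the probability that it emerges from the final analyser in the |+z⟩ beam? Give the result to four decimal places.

First analyser (S_y): P(|-y⟩) = |⟨-y|ψ⟩|² = 16/20.
After stage 1 the state is |-y⟩; P(|+z⟩) = |⟨+z|-y⟩|² = 1/2.
Joint probability = 16/20 × 1/2 = 0.4000.

0.4000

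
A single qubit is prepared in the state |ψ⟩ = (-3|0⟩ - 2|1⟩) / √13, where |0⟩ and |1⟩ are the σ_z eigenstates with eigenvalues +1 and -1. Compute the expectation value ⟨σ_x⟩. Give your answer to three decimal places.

0.923

⟨σ_x⟩ = 2 Re(a* b)/(|a|²+|b|²) with a = -3, b = -2.
a* b = 6, so ⟨σ_x⟩ = 12/13.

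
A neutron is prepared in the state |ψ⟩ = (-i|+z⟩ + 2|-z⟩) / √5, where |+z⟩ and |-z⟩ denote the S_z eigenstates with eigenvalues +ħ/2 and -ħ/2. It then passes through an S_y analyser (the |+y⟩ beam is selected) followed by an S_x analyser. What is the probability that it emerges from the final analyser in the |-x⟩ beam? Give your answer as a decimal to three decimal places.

First analyser (S_y): P(|+y⟩) = |⟨+y|ψ⟩|² = 9/10.
After stage 1 the state is |+y⟩; P(|-x⟩) = |⟨-x|+y⟩|² = 1/2.
Joint probability = 9/10 × 1/2 = 0.450.

0.450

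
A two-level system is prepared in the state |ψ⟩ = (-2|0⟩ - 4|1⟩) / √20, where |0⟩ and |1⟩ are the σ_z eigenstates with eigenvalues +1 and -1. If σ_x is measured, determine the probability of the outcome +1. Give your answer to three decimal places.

|+x⟩ = (|0⟩ + |1⟩)/√2, so ⟨+x|ψ⟩ = (-6) / (√2·√20).
P = |-6|² / 40 = 36/40.

0.900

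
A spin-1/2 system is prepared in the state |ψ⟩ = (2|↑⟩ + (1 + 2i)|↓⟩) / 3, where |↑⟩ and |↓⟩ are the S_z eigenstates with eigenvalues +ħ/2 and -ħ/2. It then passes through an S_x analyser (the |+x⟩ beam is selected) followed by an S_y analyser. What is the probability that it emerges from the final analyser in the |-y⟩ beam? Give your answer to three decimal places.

0.361

First analyser (S_x): P(|+x⟩) = |⟨+x|ψ⟩|² = 13/18.
After stage 1 the state is |+x⟩; P(|-y⟩) = |⟨-y|+x⟩|² = 1/2.
Joint probability = 13/18 × 1/2 = 0.361.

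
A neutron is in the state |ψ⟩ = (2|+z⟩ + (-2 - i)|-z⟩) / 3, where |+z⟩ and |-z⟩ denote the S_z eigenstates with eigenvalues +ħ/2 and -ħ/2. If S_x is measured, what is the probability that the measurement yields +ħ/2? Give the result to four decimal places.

0.0556

|+x⟩ = (|+z⟩ + |-z⟩)/√2, so ⟨+x|ψ⟩ = (-i) / (√2·3).
P = |-i|² / 18 = 1/18.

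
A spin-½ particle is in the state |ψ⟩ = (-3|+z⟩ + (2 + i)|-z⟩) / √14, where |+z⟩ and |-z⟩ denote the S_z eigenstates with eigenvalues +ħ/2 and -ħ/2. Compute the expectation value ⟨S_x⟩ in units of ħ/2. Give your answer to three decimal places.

-0.857

⟨σ_x⟩ = 2 Re(a* b)/(|a|²+|b|²) with a = -3, b = (2 + i).
a* b = (-6 - 3i), so ⟨σ_x⟩ = -12/14.
⟨S_x⟩ = (ħ/2)·⟨σ_x⟩.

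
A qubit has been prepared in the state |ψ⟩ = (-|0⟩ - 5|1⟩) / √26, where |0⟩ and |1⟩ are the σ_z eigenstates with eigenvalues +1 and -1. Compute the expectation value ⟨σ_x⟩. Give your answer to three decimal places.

0.385

⟨σ_x⟩ = 2 Re(a* b)/(|a|²+|b|²) with a = -1, b = -5.
a* b = 5, so ⟨σ_x⟩ = 10/26.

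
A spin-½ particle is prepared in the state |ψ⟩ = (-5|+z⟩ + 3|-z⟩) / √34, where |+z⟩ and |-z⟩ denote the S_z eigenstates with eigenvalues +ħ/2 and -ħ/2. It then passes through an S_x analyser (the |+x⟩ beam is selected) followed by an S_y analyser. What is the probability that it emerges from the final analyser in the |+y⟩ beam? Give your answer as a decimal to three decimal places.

0.029

First analyser (S_x): P(|+x⟩) = |⟨+x|ψ⟩|² = 4/68.
After stage 1 the state is |+x⟩; P(|+y⟩) = |⟨+y|+x⟩|² = 1/2.
Joint probability = 4/68 × 1/2 = 0.029.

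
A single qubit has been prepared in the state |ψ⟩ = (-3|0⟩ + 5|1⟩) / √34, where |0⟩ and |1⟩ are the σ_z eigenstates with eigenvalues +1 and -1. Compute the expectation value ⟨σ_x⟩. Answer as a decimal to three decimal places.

-0.882

⟨σ_x⟩ = 2 Re(a* b)/(|a|²+|b|²) with a = -3, b = 5.
a* b = -15, so ⟨σ_x⟩ = -30/34.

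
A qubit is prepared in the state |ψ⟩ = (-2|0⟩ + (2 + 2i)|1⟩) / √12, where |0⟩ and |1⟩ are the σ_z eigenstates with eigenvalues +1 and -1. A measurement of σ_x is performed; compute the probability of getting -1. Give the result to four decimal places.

0.8333

|-x⟩ = (|0⟩ - |1⟩)/√2, so ⟨-x|ψ⟩ = (-4 - 2i) / (√2·√12).
P = |-4 - 2i|² / 24 = 20/24.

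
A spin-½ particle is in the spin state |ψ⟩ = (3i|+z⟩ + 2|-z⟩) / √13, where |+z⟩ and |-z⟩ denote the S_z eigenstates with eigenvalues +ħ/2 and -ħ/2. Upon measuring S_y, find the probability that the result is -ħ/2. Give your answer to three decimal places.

0.962

|-y⟩ = (|+z⟩ - i|-z⟩)/√2, so ⟨-y|ψ⟩ = (5i) / (√2·√13).
P = |5i|² / 26 = 25/26.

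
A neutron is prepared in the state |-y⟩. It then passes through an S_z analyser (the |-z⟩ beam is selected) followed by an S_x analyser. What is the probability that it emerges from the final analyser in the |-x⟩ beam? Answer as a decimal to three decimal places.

First analyser (S_z): from |-y⟩, P(|-z⟩) = 1/2.
After stage 1 the state is |-z⟩; P(|-x⟩) = |⟨-x|-z⟩|² = 1/2.
Joint probability = 1/2 × 1/2 = 0.250.

0.250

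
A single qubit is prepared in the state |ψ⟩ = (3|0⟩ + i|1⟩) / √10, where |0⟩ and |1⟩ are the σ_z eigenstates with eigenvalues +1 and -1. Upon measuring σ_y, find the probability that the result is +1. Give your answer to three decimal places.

0.800

|+y⟩ = (|0⟩ + i|1⟩)/√2, so ⟨+y|ψ⟩ = (4) / (√2·√10).
P = |4|² / 20 = 16/20.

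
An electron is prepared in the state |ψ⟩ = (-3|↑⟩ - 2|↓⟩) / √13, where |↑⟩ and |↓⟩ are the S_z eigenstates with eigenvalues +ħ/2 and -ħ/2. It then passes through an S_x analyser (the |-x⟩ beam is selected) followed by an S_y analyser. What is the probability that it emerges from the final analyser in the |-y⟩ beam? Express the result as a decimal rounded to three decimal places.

0.019

First analyser (S_x): P(|-x⟩) = |⟨-x|ψ⟩|² = 1/26.
After stage 1 the state is |-x⟩; P(|-y⟩) = |⟨-y|-x⟩|² = 1/2.
Joint probability = 1/26 × 1/2 = 0.019.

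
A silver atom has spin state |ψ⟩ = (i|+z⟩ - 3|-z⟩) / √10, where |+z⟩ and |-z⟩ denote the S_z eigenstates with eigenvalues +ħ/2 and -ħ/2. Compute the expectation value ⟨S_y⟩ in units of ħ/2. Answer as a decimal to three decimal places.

0.600

⟨σ_y⟩ = 2 Im(a* b)/(|a|²+|b|²) with a = i, b = -3.
a* b = 3i, so ⟨σ_y⟩ = 6/10.
⟨S_y⟩ = (ħ/2)·⟨σ_y⟩.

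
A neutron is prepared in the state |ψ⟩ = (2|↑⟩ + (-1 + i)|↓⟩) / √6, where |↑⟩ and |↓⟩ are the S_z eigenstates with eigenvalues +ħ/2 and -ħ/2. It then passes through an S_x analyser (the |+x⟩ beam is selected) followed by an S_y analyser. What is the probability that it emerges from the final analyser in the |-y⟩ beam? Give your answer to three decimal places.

First analyser (S_x): P(|+x⟩) = |⟨+x|ψ⟩|² = 2/12.
After stage 1 the state is |+x⟩; P(|-y⟩) = |⟨-y|+x⟩|² = 1/2.
Joint probability = 2/12 × 1/2 = 0.083.

0.083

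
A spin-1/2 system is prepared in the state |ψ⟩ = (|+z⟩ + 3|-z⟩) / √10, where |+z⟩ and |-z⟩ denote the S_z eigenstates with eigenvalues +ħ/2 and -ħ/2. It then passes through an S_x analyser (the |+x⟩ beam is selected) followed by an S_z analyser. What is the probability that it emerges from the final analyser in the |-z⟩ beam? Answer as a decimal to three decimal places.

0.400

First analyser (S_x): P(|+x⟩) = |⟨+x|ψ⟩|² = 16/20.
After stage 1 the state is |+x⟩; P(|-z⟩) = |⟨-z|+x⟩|² = 1/2.
Joint probability = 16/20 × 1/2 = 0.400.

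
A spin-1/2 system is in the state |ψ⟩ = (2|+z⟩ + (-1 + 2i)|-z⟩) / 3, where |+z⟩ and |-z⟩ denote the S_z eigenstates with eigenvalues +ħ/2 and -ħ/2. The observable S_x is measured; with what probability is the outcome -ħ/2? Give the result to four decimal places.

0.7222

|-x⟩ = (|+z⟩ - |-z⟩)/√2, so ⟨-x|ψ⟩ = (3 - 2i) / (√2·3).
P = |3 - 2i|² / 18 = 13/18.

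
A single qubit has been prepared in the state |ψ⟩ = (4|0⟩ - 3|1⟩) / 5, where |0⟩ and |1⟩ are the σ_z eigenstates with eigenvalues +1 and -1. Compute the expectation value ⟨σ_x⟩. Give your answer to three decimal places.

⟨σ_x⟩ = 2 Re(a* b)/(|a|²+|b|²) with a = 4, b = -3.
a* b = -12, so ⟨σ_x⟩ = -24/25.

-0.960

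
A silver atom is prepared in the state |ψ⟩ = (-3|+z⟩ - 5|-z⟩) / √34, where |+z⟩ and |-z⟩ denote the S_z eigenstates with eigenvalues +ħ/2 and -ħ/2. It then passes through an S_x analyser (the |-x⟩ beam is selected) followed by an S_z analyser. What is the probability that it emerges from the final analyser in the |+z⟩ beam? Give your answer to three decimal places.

First analyser (S_x): P(|-x⟩) = |⟨-x|ψ⟩|² = 4/68.
After stage 1 the state is |-x⟩; P(|+z⟩) = |⟨+z|-x⟩|² = 1/2.
Joint probability = 4/68 × 1/2 = 0.029.

0.029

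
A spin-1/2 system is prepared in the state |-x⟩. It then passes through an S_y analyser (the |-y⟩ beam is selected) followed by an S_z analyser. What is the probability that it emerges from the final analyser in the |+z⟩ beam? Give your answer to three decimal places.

0.250

First analyser (S_y): from |-x⟩, P(|-y⟩) = 1/2.
After stage 1 the state is |-y⟩; P(|+z⟩) = |⟨+z|-y⟩|² = 1/2.
Joint probability = 1/2 × 1/2 = 0.250.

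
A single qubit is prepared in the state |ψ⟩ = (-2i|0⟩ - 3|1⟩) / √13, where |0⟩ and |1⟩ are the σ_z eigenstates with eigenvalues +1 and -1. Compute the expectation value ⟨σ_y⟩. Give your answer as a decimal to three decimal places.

⟨σ_y⟩ = 2 Im(a* b)/(|a|²+|b|²) with a = -2i, b = -3.
a* b = -6i, so ⟨σ_y⟩ = -12/13.

-0.923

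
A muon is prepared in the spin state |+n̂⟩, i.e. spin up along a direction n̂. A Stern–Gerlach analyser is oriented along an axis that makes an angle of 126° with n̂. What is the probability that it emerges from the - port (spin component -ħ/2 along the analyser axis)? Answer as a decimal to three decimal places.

For spin-½, the probability of finding spin-up along an axis at angle θ to the initial spin direction is cos²(θ/2); spin-down is sin²(θ/2).
θ = 126°, so P = sin²(63°) ≈ 0.794.

0.794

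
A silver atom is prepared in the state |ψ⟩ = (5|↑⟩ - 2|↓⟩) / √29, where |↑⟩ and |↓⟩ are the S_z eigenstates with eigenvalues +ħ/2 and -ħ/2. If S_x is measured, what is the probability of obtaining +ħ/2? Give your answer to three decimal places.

|+x⟩ = (|↑⟩ + |↓⟩)/√2, so ⟨+x|ψ⟩ = (3) / (√2·√29).
P = |3|² / 58 = 9/58.

0.155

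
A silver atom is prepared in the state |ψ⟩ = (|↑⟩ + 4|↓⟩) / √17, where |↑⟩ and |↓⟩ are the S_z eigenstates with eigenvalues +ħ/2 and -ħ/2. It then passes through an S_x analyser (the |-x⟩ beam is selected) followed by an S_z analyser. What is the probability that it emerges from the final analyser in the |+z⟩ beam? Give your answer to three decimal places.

0.132

First analyser (S_x): P(|-x⟩) = |⟨-x|ψ⟩|² = 9/34.
After stage 1 the state is |-x⟩; P(|+z⟩) = |⟨+z|-x⟩|² = 1/2.
Joint probability = 9/34 × 1/2 = 0.132.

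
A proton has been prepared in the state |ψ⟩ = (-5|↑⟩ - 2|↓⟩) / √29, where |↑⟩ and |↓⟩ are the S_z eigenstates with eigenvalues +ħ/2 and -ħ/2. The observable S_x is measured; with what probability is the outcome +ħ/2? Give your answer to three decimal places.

0.845

|+x⟩ = (|↑⟩ + |↓⟩)/√2, so ⟨+x|ψ⟩ = (-7) / (√2·√29).
P = |-7|² / 58 = 49/58.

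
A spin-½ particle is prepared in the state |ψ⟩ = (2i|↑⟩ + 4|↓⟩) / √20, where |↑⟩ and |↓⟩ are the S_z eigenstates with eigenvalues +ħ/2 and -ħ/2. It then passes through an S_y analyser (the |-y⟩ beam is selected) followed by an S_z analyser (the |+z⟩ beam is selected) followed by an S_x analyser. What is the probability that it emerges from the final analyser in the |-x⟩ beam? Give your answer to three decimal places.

First analyser (S_y): P(|-y⟩) = |⟨-y|ψ⟩|² = 36/40.
After stage 1 the state is |-y⟩; P(|+z⟩) = |⟨+z|-y⟩|² = 1/2.
After stage 2 the state is |+z⟩; P(|-x⟩) = |⟨-x|+z⟩|² = 1/2.
Joint probability = 36/40 × 1/2 × 1/2 = 0.225.

0.225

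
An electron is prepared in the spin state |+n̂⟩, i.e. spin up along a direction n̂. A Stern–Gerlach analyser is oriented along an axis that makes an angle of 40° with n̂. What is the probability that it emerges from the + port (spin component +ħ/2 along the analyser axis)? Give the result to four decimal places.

For spin-½, the probability of finding spin-up along an axis at angle θ to the initial spin direction is cos²(θ/2); spin-down is sin²(θ/2).
θ = 40°, so P = cos²(20°) ≈ 0.8830.

0.8830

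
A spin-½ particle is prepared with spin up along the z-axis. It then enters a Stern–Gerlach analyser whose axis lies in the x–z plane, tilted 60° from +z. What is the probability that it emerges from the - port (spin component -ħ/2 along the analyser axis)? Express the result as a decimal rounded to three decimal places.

For spin-½, the probability of finding spin-up along an axis at angle θ to the initial spin direction is cos²(θ/2); spin-down is sin²(θ/2).
θ = 60°, so P = sin²(30°) ≈ 0.250.

0.250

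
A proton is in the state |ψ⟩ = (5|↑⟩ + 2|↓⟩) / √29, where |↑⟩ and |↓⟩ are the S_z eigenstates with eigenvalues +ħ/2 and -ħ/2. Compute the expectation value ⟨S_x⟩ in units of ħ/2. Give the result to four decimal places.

⟨σ_x⟩ = 2 Re(a* b)/(|a|²+|b|²) with a = 5, b = 2.
a* b = 10, so ⟨σ_x⟩ = 20/29.
⟨S_x⟩ = (ħ/2)·⟨σ_x⟩.

0.6897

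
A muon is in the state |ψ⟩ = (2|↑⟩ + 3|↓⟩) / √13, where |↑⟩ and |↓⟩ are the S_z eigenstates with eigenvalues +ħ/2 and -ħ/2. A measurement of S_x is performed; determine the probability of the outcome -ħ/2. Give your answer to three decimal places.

|-x⟩ = (|↑⟩ - |↓⟩)/√2, so ⟨-x|ψ⟩ = (-1) / (√2·√13).
P = |-1|² / 26 = 1/26.

0.038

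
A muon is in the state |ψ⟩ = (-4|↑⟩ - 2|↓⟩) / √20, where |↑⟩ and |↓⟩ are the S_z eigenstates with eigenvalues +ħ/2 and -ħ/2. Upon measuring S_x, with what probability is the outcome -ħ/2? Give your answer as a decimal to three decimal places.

|-x⟩ = (|↑⟩ - |↓⟩)/√2, so ⟨-x|ψ⟩ = (-2) / (√2·√20).
P = |-2|² / 40 = 4/40.

0.100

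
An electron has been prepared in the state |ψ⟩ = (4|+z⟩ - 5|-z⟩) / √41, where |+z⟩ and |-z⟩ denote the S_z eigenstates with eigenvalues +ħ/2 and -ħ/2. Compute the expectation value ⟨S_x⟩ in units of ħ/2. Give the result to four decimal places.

⟨σ_x⟩ = 2 Re(a* b)/(|a|²+|b|²) with a = 4, b = -5.
a* b = -20, so ⟨σ_x⟩ = -40/41.
⟨S_x⟩ = (ħ/2)·⟨σ_x⟩.

-0.9756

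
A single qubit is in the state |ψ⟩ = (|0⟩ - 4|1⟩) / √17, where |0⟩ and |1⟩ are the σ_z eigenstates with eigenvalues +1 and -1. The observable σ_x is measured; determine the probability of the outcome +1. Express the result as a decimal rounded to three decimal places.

0.265

|+x⟩ = (|0⟩ + |1⟩)/√2, so ⟨+x|ψ⟩ = (-3) / (√2·√17).
P = |-3|² / 34 = 9/34.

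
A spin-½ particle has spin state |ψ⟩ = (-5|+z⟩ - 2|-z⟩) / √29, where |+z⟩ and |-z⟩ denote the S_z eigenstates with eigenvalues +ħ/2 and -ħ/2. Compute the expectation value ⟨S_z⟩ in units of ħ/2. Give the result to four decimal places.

0.7241

⟨σ_z⟩ = |a|² - |b|² divided by |a|²+|b|², with a, b the |+z⟩, |-z⟩ amplitudes.
= (25 - 4)/29 = 21/29.
⟨S_z⟩ = (ħ/2)·⟨σ_z⟩.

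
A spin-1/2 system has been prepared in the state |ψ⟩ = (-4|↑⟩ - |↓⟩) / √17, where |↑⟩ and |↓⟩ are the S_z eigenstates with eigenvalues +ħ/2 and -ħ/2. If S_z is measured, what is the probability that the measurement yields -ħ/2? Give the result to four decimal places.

0.0588

The -ħ/2 outcome corresponds to |↓⟩. Its amplitude in |ψ⟩ is -1/√17.
P = |-1|² / 17 = 1/17.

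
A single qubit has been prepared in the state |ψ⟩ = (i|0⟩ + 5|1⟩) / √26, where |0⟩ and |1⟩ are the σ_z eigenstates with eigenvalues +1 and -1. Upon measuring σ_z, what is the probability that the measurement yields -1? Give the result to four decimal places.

0.9615

The -1 outcome corresponds to |1⟩. Its amplitude in |ψ⟩ is 5/√26.
P = |5|² / 26 = 25/26.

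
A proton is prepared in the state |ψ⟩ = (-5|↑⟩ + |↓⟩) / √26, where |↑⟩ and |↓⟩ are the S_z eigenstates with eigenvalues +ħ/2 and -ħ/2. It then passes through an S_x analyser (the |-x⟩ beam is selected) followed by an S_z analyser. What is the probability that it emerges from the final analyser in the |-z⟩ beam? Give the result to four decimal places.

First analyser (S_x): P(|-x⟩) = |⟨-x|ψ⟩|² = 36/52.
After stage 1 the state is |-x⟩; P(|-z⟩) = |⟨-z|-x⟩|² = 1/2.
Joint probability = 36/52 × 1/2 = 0.3462.

0.3462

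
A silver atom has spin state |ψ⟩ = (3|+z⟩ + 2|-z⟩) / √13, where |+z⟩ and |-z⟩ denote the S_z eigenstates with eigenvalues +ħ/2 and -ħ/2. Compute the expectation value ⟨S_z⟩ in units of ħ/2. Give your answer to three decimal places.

0.385

⟨σ_z⟩ = |a|² - |b|² divided by |a|²+|b|², with a, b the |+z⟩, |-z⟩ amplitudes.
= (9 - 4)/13 = 5/13.
⟨S_z⟩ = (ħ/2)·⟨σ_z⟩.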